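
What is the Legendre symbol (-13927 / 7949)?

-1

Pull out -1: (-13927 / 7949) = (-1 / 7949)·(13927 / 7949). Since 7949 ≡ 1 (mod 4), (-1 / 7949) = +1. Now have (13927 / 7949).
Reduce the numerator: 13927 ≡ 5978 (mod 7949), so (13927 / 7949) = (5978 / 7949).
Factor out 2: 5978 = 2·2989. Since 7949 ≡ 5 (mod 8), (2 / 7949) = -1. Now have -(2989 / 7949).
2989 ≡ 1 (mod 4), so quadratic reciprocity gives (2989 / 7949) = (7949 / 2989). Reduce: 7949 ≡ 1971 (mod 2989). Now have -(1971 / 2989).
2989 ≡ 1 (mod 4), so quadratic reciprocity gives (1971 / 2989) = (2989 / 1971). Reduce: 2989 ≡ 1018 (mod 1971). Now have -(1018 / 1971).
Factor out 2: 1018 = 2·509. Since 1971 ≡ 3 (mod 8), (2 / 1971) = -1. Now have (509 / 1971).
509 ≡ 1 (mod 4), so quadratic reciprocity gives (509 / 1971) = (1971 / 509). Reduce: 1971 ≡ 444 (mod 509). Now have (444 / 509).
Factor out 2: 444 = 2^2·111. Since 509 ≡ 5 (mod 8), (2 / 509) = -1, and (2 / 509)^2 = +1. Now have (111 / 509).
509 ≡ 1 (mod 4), so quadratic reciprocity gives (111 / 509) = (509 / 111). Reduce: 509 ≡ 65 (mod 111). Now have (65 / 111).
65 ≡ 1 (mod 4), so quadratic reciprocity gives (65 / 111) = (111 / 65). Reduce: 111 ≡ 46 (mod 65). Now have (46 / 65).
Factor out 2: 46 = 2·23. Since 65 ≡ 1 (mod 8), (2 / 65) = +1. Now have (23 / 65).
65 ≡ 1 (mod 4), so quadratic reciprocity gives (23 / 65) = (65 / 23). Reduce: 65 ≡ 19 (mod 23). Now have (19 / 23).
Both 19 ≡ 3 and 23 ≡ 3 (mod 4), so reciprocity gives (19 / 23) = -(23 / 19). Reduce: 23 ≡ 4 (mod 19). Now have -(4 / 19).
Factor out 2: 4 = 2^2. Since 19 ≡ 3 (mod 8), (2 / 19) = -1, and (2 / 19)^2 = +1. Now have -(1 / 19).
(1 / 19) = 1. Collecting the sign factors: -1.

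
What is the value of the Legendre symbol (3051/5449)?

(3051/5449)
  = (5449/3051)    [QR: 5449 ≡ 1 mod 4, sign kept]
  = (2398/3051)    [5449 ≡ 2398 mod 3051]
  = -(1199/3051)    [3051 ≡ 3 mod 8 ⇒ (2/3051) = -1]
  = (3051/1199)    [QR: both ≡ 3 mod 4, sign flips]
  = (653/1199)    [3051 ≡ 653 mod 1199]
  = (1199/653)    [QR: 653 ≡ 1 mod 4, sign kept]
  = (546/653)    [1199 ≡ 546 mod 653]
  = -(273/653)    [653 ≡ 5 mod 8 ⇒ (2/653) = -1]
  = -(653/273)    [QR: 273 ≡ 1 mod 4, sign kept]
  = -(107/273)    [653 ≡ 107 mod 273]
  = -(273/107)    [QR: 273 ≡ 1 mod 4, sign kept]
  = -(59/107)    [273 ≡ 59 mod 107]
  = (107/59)    [QR: both ≡ 3 mod 4, sign flips]
  = (48/59)    [107 ≡ 48 mod 59]
  = (3/59)    [59 ≡ 3 mod 8 ⇒ (2/59)^4 = +1]
  = -(59/3)    [QR: both ≡ 3 mod 4, sign flips]
  = -(2/3)    [59 ≡ 2 mod 3]
  = (1/3)    [3 ≡ 3 mod 8 ⇒ (2/3) = -1]
  = 1    [(1/3) = 1]

1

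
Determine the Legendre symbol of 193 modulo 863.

(193/863)
  = (863/193)    [QR: 193 ≡ 1 mod 4, sign kept]
  = (91/193)    [863 ≡ 91 mod 193]
  = (193/91)    [QR: 193 ≡ 1 mod 4, sign kept]
  = (11/91)    [193 ≡ 11 mod 91]
  = -(91/11)    [QR: both ≡ 3 mod 4, sign flips]
  = -(3/11)    [91 ≡ 3 mod 11]
  = (11/3)    [QR: both ≡ 3 mod 4, sign flips]
  = (2/3)    [11 ≡ 2 mod 3]
  = -(1/3)    [3 ≡ 3 mod 8 ⇒ (2/3) = -1]
  = -1    [(1/3) = 1]

-1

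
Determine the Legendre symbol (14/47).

1

(14/47)
  = (7/47)    [47 ≡ 7 mod 8 ⇒ (2/47) = +1]
  = -(47/7)    [QR: both ≡ 3 mod 4, sign flips]
  = -(5/7)    [47 ≡ 5 mod 7]
  = -(7/5)    [QR: 5 ≡ 1 mod 4, sign kept]
  = -(2/5)    [7 ≡ 2 mod 5]
  = (1/5)    [5 ≡ 5 mod 8 ⇒ (2/5) = -1]
  = 1    [(1/5) = 1]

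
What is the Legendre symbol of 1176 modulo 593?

-1

Reduce the numerator: 1176 ≡ 583 (mod 593), so (1176/593) = (583/593).
593 ≡ 1 (mod 4), so quadratic reciprocity gives (583/593) = (593/583). Reduce: 593 ≡ 10 (mod 583). Now have (10/583).
Factor out 2: 10 = 2·5. Since 583 ≡ 7 (mod 8), (2/583) = +1. Now have (5/583).
5 ≡ 1 (mod 4), so quadratic reciprocity gives (5/583) = (583/5). Reduce: 583 ≡ 3 (mod 5). Now have (3/5).
5 ≡ 1 (mod 4), so quadratic reciprocity gives (3/5) = (5/3). Reduce: 5 ≡ 2 (mod 3). Now have (2/3).
Factor out 2: 2 = 2. Since 3 ≡ 3 (mod 8), (2/3) = -1. Now have -(1/3).
(1/3) = 1. Collecting the sign factors: -1.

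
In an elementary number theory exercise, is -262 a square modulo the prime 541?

(-262|541)
  = (279|541)    [-262 ≡ 279 mod 541]
  = (541|279)    [QR: 541 ≡ 1 mod 4, sign kept]
  = (262|279)    [541 ≡ 262 mod 279]
  = (131|279)    [279 ≡ 7 mod 8 ⇒ (2|279) = +1]
  = -(279|131)    [QR: both ≡ 3 mod 4, sign flips]
  = -(17|131)    [279 ≡ 17 mod 131]
  = -(131|17)    [QR: 17 ≡ 1 mod 4, sign kept]
  = -(12|17)    [131 ≡ 12 mod 17]
  = -(3|17)    [17 ≡ 1 mod 8 ⇒ (2|17)^2 = +1]
  = -(17|3)    [QR: 17 ≡ 1 mod 4, sign kept]
  = -(2|3)    [17 ≡ 2 mod 3]
  = (1|3)    [3 ≡ 3 mod 8 ⇒ (2|3) = -1]
  = 1    [(1|3) = 1]
The Legendre symbol is 1, so x^2 ≡ -262 (mod 541) has solution.

yes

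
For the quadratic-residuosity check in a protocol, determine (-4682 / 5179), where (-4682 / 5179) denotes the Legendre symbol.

Pull out -1: (-4682 / 5179) = (-1 / 5179)·(4682 / 5179). Since 5179 ≡ 3 (mod 4), (-1 / 5179) = -1. Now have -(4682 / 5179).
Factor out 2: 4682 = 2·2341. Since 5179 ≡ 3 (mod 8), (2 / 5179) = -1. Now have (2341 / 5179).
2341 ≡ 1 (mod 4), so quadratic reciprocity gives (2341 / 5179) = (5179 / 2341). Reduce: 5179 ≡ 497 (mod 2341). Now have (497 / 2341).
497 ≡ 1 (mod 4), so quadratic reciprocity gives (497 / 2341) = (2341 / 497). Reduce: 2341 ≡ 353 (mod 497). Now have (353 / 497).
353 ≡ 1 (mod 4), so quadratic reciprocity gives (353 / 497) = (497 / 353). Reduce: 497 ≡ 144 (mod 353). Now have (144 / 353).
Factor out 2: 144 = 2^4·9. Since 353 ≡ 1 (mod 8), (2 / 353) = +1, and (2 / 353)^4 = +1. Now have (9 / 353).
9 ≡ 1 (mod 4), so quadratic reciprocity gives (9 / 353) = (353 / 9). Reduce: 353 ≡ 2 (mod 9). Now have (2 / 9).
Factor out 2: 2 = 2. Since 9 ≡ 1 (mod 8), (2 / 9) = +1. Now have (1 / 9).
(1 / 9) = 1. Collecting the sign factors: 1.

1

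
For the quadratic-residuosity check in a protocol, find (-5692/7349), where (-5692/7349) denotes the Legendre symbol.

-1

(-5692/7349)
  = (5692/7349)    [7349 ≡ 1 mod 4 ⇒ (-1/7349) = +1]
  = (1423/7349)    [7349 ≡ 5 mod 8 ⇒ (2/7349)^2 = +1]
  = (7349/1423)    [QR: 7349 ≡ 1 mod 4, sign kept]
  = (234/1423)    [7349 ≡ 234 mod 1423]
  = (117/1423)    [1423 ≡ 7 mod 8 ⇒ (2/1423) = +1]
  = (1423/117)    [QR: 117 ≡ 1 mod 4, sign kept]
  = (19/117)    [1423 ≡ 19 mod 117]
  = (117/19)    [QR: 117 ≡ 1 mod 4, sign kept]
  = (3/19)    [117 ≡ 3 mod 19]
  = -(19/3)    [QR: both ≡ 3 mod 4, sign flips]
  = -(1/3)    [19 ≡ 1 mod 3]
  = -1    [(1/3) = 1]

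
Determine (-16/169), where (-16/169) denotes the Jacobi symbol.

(-16/169)
  = (16/169)    [169 ≡ 1 mod 4 ⇒ (-1/169) = +1]
  = (1/169)    [169 ≡ 1 mod 8 ⇒ (2/169)^4 = +1]
  = 1    [(1/169) = 1]

1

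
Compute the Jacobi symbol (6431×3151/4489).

By multiplicativity, (6431·3151/4489) = (6431/4489)·(3151/4489).
First factor (6431/4489):
Reduce the numerator: 6431 ≡ 1942 (mod 4489), so (6431/4489) = (1942/4489).
Factor out 2: 1942 = 2·971. Since 4489 ≡ 1 (mod 8), (2/4489) = +1. Now have (971/4489).
4489 ≡ 1 (mod 4), so quadratic reciprocity gives (971/4489) = (4489/971). Reduce: 4489 ≡ 605 (mod 971). Now have (605/971).
605 ≡ 1 (mod 4), so quadratic reciprocity gives (605/971) = (971/605). Reduce: 971 ≡ 366 (mod 605). Now have (366/605).
Factor out 2: 366 = 2·183. Since 605 ≡ 5 (mod 8), (2/605) = -1. Now have -(183/605).
605 ≡ 1 (mod 4), so quadratic reciprocity gives (183/605) = (605/183). Reduce: 605 ≡ 56 (mod 183). Now have -(56/183).
Factor out 2: 56 = 2^3·7. Since 183 ≡ 7 (mod 8), (2/183) = +1, and (2/183)^3 = +1. Now have -(7/183).
Both 7 ≡ 3 and 183 ≡ 3 (mod 4), so reciprocity gives (7/183) = -(183/7). Reduce: 183 ≡ 1 (mod 7). Now have (1/7).
(1/7) = 1. Collecting the sign factors: 1.
Second factor (3151/4489):
4489 ≡ 1 (mod 4), so quadratic reciprocity gives (3151/4489) = (4489/3151). Reduce: 4489 ≡ 1338 (mod 3151). Now have (1338/3151).
Factor out 2: 1338 = 2·669. Since 3151 ≡ 7 (mod 8), (2/3151) = +1. Now have (669/3151).
669 ≡ 1 (mod 4), so quadratic reciprocity gives (669/3151) = (3151/669). Reduce: 3151 ≡ 475 (mod 669). Now have (475/669).
669 ≡ 1 (mod 4), so quadratic reciprocity gives (475/669) = (669/475). Reduce: 669 ≡ 194 (mod 475). Now have (194/475).
Factor out 2: 194 = 2·97. Since 475 ≡ 3 (mod 8), (2/475) = -1. Now have -(97/475).
97 ≡ 1 (mod 4), so quadratic reciprocity gives (97/475) = (475/97). Reduce: 475 ≡ 87 (mod 97). Now have -(87/97).
97 ≡ 1 (mod 4), so quadratic reciprocity gives (87/97) = (97/87). Reduce: 97 ≡ 10 (mod 87). Now have -(10/87).
Factor out 2: 10 = 2·5. Since 87 ≡ 7 (mod 8), (2/87) = +1. Now have -(5/87).
5 ≡ 1 (mod 4), so quadratic reciprocity gives (5/87) = (87/5). Reduce: 87 ≡ 2 (mod 5). Now have -(2/5).
Factor out 2: 2 = 2. Since 5 ≡ 5 (mod 8), (2/5) = -1. Now have (1/5).
(1/5) = 1. Collecting the sign factors: 1.
Product: (1)·(1) = 1.

1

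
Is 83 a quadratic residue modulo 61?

(83/61)
  = (22/61)    [83 ≡ 22 mod 61]
  = -(11/61)    [61 ≡ 5 mod 8 ⇒ (2/61) = -1]
  = -(61/11)    [QR: 61 ≡ 1 mod 4, sign kept]
  = -(6/11)    [61 ≡ 6 mod 11]
  = (3/11)    [11 ≡ 3 mod 8 ⇒ (2/11) = -1]
  = -(11/3)    [QR: both ≡ 3 mod 4, sign flips]
  = -(2/3)    [11 ≡ 2 mod 3]
  = (1/3)    [3 ≡ 3 mod 8 ⇒ (2/3) = -1]
  = 1    [(1/3) = 1]
The Legendre symbol is 1, so x^2 ≡ 83 (mod 61) has solution.

yes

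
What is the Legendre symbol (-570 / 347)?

(-570 / 347)
  = (124 / 347)    [-570 ≡ 124 mod 347]
  = (31 / 347)    [347 ≡ 3 mod 8 ⇒ (2 / 347)^2 = +1]
  = -(347 / 31)    [QR: both ≡ 3 mod 4, sign flips]
  = -(6 / 31)    [347 ≡ 6 mod 31]
  = -(3 / 31)    [31 ≡ 7 mod 8 ⇒ (2 / 31) = +1]
  = (31 / 3)    [QR: both ≡ 3 mod 4, sign flips]
  = (1 / 3)    [31 ≡ 1 mod 3]
  = 1    [(1 / 3) = 1]

1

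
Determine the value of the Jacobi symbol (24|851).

-1

Factor out 2: 24 = 2^3·3. Since 851 ≡ 3 (mod 8), (2|851) = -1, and (2|851)^3 = -1. Now have -(3|851).
Both 3 ≡ 3 and 851 ≡ 3 (mod 4), so reciprocity gives (3|851) = -(851|3). Reduce: 851 ≡ 2 (mod 3). Now have (2|3).
Factor out 2: 2 = 2. Since 3 ≡ 3 (mod 8), (2|3) = -1. Now have -(1|3).
(1|3) = 1. Collecting the sign factors: -1.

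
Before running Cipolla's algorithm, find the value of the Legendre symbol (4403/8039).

Both 4403 ≡ 3 and 8039 ≡ 3 (mod 4), so reciprocity gives (4403/8039) = -(8039/4403). Reduce: 8039 ≡ 3636 (mod 4403). Now have -(3636/4403).
Factor out 2: 3636 = 2^2·909. Since 4403 ≡ 3 (mod 8), (2/4403) = -1, and (2/4403)^2 = +1. Now have -(909/4403).
909 ≡ 1 (mod 4), so quadratic reciprocity gives (909/4403) = (4403/909). Reduce: 4403 ≡ 767 (mod 909). Now have -(767/909).
909 ≡ 1 (mod 4), so quadratic reciprocity gives (767/909) = (909/767). Reduce: 909 ≡ 142 (mod 767). Now have -(142/767).
Factor out 2: 142 = 2·71. Since 767 ≡ 7 (mod 8), (2/767) = +1. Now have -(71/767).
Both 71 ≡ 3 and 767 ≡ 3 (mod 4), so reciprocity gives (71/767) = -(767/71). Reduce: 767 ≡ 57 (mod 71). Now have (57/71).
57 ≡ 1 (mod 4), so quadratic reciprocity gives (57/71) = (71/57). Reduce: 71 ≡ 14 (mod 57). Now have (14/57).
Factor out 2: 14 = 2·7. Since 57 ≡ 1 (mod 8), (2/57) = +1. Now have (7/57).
57 ≡ 1 (mod 4), so quadratic reciprocity gives (7/57) = (57/7). Reduce: 57 ≡ 1 (mod 7). Now have (1/7).
(1/7) = 1. Collecting the sign factors: 1.

1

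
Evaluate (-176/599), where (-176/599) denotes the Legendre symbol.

(-176/599)
  = (423/599)    [-176 ≡ 423 mod 599]
  = -(599/423)    [QR: both ≡ 3 mod 4, sign flips]
  = -(176/423)    [599 ≡ 176 mod 423]
  = -(11/423)    [423 ≡ 7 mod 8 ⇒ (2/423)^4 = +1]
  = (423/11)    [QR: both ≡ 3 mod 4, sign flips]
  = (5/11)    [423 ≡ 5 mod 11]
  = (11/5)    [QR: 5 ≡ 1 mod 4, sign kept]
  = (1/5)    [11 ≡ 1 mod 5]
  = 1    [(1/5) = 1]

1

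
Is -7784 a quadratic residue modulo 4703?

Reduce the numerator: -7784 ≡ 1622 (mod 4703), so (-7784/4703) = (1622/4703).
Factor out 2: 1622 = 2·811. Since 4703 ≡ 7 (mod 8), (2/4703) = +1. Now have (811/4703).
Both 811 ≡ 3 and 4703 ≡ 3 (mod 4), so reciprocity gives (811/4703) = -(4703/811). Reduce: 4703 ≡ 648 (mod 811). Now have -(648/811).
Factor out 2: 648 = 2^3·81. Since 811 ≡ 3 (mod 8), (2/811) = -1, and (2/811)^3 = -1. Now have (81/811).
81 ≡ 1 (mod 4), so quadratic reciprocity gives (81/811) = (811/81). Reduce: 811 ≡ 1 (mod 81). Now have (1/81).
(1/81) = 1. Collecting the sign factors: 1.
The Legendre symbol is 1, so x^2 ≡ -7784 (mod 4703) has solution.

yes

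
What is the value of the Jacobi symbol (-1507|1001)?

(-1507|1001)
  = (1507|1001)    [1001 ≡ 1 mod 4 ⇒ (-1|1001) = +1]
  = (506|1001)    [1507 ≡ 506 mod 1001]
  = (253|1001)    [1001 ≡ 1 mod 8 ⇒ (2|1001) = +1]
  = (1001|253)    [QR: 253 ≡ 1 mod 4, sign kept]
  = (242|253)    [1001 ≡ 242 mod 253]
  = -(121|253)    [253 ≡ 5 mod 8 ⇒ (2|253) = -1]
  = -(253|121)    [QR: 121 ≡ 1 mod 4, sign kept]
  = -(11|121)    [253 ≡ 11 mod 121]
  = -(121|11)    [QR: 121 ≡ 1 mod 4, sign kept]
  = -(0|11)    [121 ≡ 0 mod 11]
  = 0    [numerator 0, gcd > 1]

0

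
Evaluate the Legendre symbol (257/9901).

257 ≡ 1 (mod 4), so quadratic reciprocity gives (257/9901) = (9901/257). Reduce: 9901 ≡ 135 (mod 257). Now have (135/257).
257 ≡ 1 (mod 4), so quadratic reciprocity gives (135/257) = (257/135). Reduce: 257 ≡ 122 (mod 135). Now have (122/135).
Factor out 2: 122 = 2·61. Since 135 ≡ 7 (mod 8), (2/135) = +1. Now have (61/135).
61 ≡ 1 (mod 4), so quadratic reciprocity gives (61/135) = (135/61). Reduce: 135 ≡ 13 (mod 61). Now have (13/61).
13 ≡ 1 (mod 4), so quadratic reciprocity gives (13/61) = (61/13). Reduce: 61 ≡ 9 (mod 13). Now have (9/13).
9 ≡ 1 (mod 4), so quadratic reciprocity gives (9/13) = (13/9). Reduce: 13 ≡ 4 (mod 9). Now have (4/9).
Factor out 2: 4 = 2^2. Since 9 ≡ 1 (mod 8), (2/9) = +1, and (2/9)^2 = +1. Now have (1/9).
(1/9) = 1. Collecting the sign factors: 1.

1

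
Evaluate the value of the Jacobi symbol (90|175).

(90|175)
  = (45|175)    [175 ≡ 7 mod 8 ⇒ (2|175) = +1]
  = (175|45)    [QR: 45 ≡ 1 mod 4, sign kept]
  = (40|45)    [175 ≡ 40 mod 45]
  = -(5|45)    [45 ≡ 5 mod 8 ⇒ (2|45)^3 = -1]
  = -(45|5)    [QR: 5 ≡ 1 mod 4, sign kept]
  = -(0|5)    [45 ≡ 0 mod 5]
  = 0    [numerator 0, gcd > 1]

0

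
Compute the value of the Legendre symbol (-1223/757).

-1

Reduce the numerator: -1223 ≡ 291 (mod 757), so (-1223/757) = (291/757).
757 ≡ 1 (mod 4), so quadratic reciprocity gives (291/757) = (757/291). Reduce: 757 ≡ 175 (mod 291). Now have (175/291).
Both 175 ≡ 3 and 291 ≡ 3 (mod 4), so reciprocity gives (175/291) = -(291/175). Reduce: 291 ≡ 116 (mod 175). Now have -(116/175).
Factor out 2: 116 = 2^2·29. Since 175 ≡ 7 (mod 8), (2/175) = +1, and (2/175)^2 = +1. Now have -(29/175).
29 ≡ 1 (mod 4), so quadratic reciprocity gives (29/175) = (175/29). Reduce: 175 ≡ 1 (mod 29). Now have -(1/29).
(1/29) = 1. Collecting the sign factors: -1.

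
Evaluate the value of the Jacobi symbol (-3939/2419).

1

Reduce the numerator: -3939 ≡ 899 (mod 2419), so (-3939/2419) = (899/2419).
Both 899 ≡ 3 and 2419 ≡ 3 (mod 4), so reciprocity gives (899/2419) = -(2419/899). Reduce: 2419 ≡ 621 (mod 899). Now have -(621/899).
621 ≡ 1 (mod 4), so quadratic reciprocity gives (621/899) = (899/621). Reduce: 899 ≡ 278 (mod 621). Now have -(278/621).
Factor out 2: 278 = 2·139. Since 621 ≡ 5 (mod 8), (2/621) = -1. Now have (139/621).
621 ≡ 1 (mod 4), so quadratic reciprocity gives (139/621) = (621/139). Reduce: 621 ≡ 65 (mod 139). Now have (65/139).
65 ≡ 1 (mod 4), so quadratic reciprocity gives (65/139) = (139/65). Reduce: 139 ≡ 9 (mod 65). Now have (9/65).
9 ≡ 1 (mod 4), so quadratic reciprocity gives (9/65) = (65/9). Reduce: 65 ≡ 2 (mod 9). Now have (2/9).
Factor out 2: 2 = 2. Since 9 ≡ 1 (mod 8), (2/9) = +1. Now have (1/9).
(1/9) = 1. Collecting the sign factors: 1.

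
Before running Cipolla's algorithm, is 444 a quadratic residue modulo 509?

no

(444/509)
  = (111/509)    [509 ≡ 5 mod 8 ⇒ (2/509)^2 = +1]
  = (509/111)    [QR: 509 ≡ 1 mod 4, sign kept]
  = (65/111)    [509 ≡ 65 mod 111]
  = (111/65)    [QR: 65 ≡ 1 mod 4, sign kept]
  = (46/65)    [111 ≡ 46 mod 65]
  = (23/65)    [65 ≡ 1 mod 8 ⇒ (2/65) = +1]
  = (65/23)    [QR: 65 ≡ 1 mod 4, sign kept]
  = (19/23)    [65 ≡ 19 mod 23]
  = -(23/19)    [QR: both ≡ 3 mod 4, sign flips]
  = -(4/19)    [23 ≡ 4 mod 19]
  = -(1/19)    [19 ≡ 3 mod 8 ⇒ (2/19)^2 = +1]
  = -1    [(1/19) = 1]
(444/509) = -1, and 509 is prime, so 444 is not a quadratic residue mod 509.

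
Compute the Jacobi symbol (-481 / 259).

Reduce the numerator: -481 ≡ 37 (mod 259), so (-481 / 259) = (37 / 259).
37 ≡ 1 (mod 4), so quadratic reciprocity gives (37 / 259) = (259 / 37). Reduce: 259 ≡ 0 (mod 37). Now have (0 / 37).
The numerator is now 0 with denominator 37 > 1: the symbol is 0.

0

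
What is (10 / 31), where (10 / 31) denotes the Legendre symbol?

Factor out 2: 10 = 2·5. Since 31 ≡ 7 (mod 8), (2 / 31) = +1. Now have (5 / 31).
5 ≡ 1 (mod 4), so quadratic reciprocity gives (5 / 31) = (31 / 5). Reduce: 31 ≡ 1 (mod 5). Now have (1 / 5).
(1 / 5) = 1. Collecting the sign factors: 1.

1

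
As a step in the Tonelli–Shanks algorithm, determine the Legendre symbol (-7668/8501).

1

(-7668/8501)
  = (833/8501)    [-7668 ≡ 833 mod 8501]
  = (8501/833)    [QR: 833 ≡ 1 mod 4, sign kept]
  = (171/833)    [8501 ≡ 171 mod 833]
  = (833/171)    [QR: 833 ≡ 1 mod 4, sign kept]
  = (149/171)    [833 ≡ 149 mod 171]
  = (171/149)    [QR: 149 ≡ 1 mod 4, sign kept]
  = (22/149)    [171 ≡ 22 mod 149]
  = -(11/149)    [149 ≡ 5 mod 8 ⇒ (2/149) = -1]
  = -(149/11)    [QR: 149 ≡ 1 mod 4, sign kept]
  = -(6/11)    [149 ≡ 6 mod 11]
  = (3/11)    [11 ≡ 3 mod 8 ⇒ (2/11) = -1]
  = -(11/3)    [QR: both ≡ 3 mod 4, sign flips]
  = -(2/3)    [11 ≡ 2 mod 3]
  = (1/3)    [3 ≡ 3 mod 8 ⇒ (2/3) = -1]
  = 1    [(1/3) = 1]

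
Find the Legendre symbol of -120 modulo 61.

-1

(-120/61)
  = (2/61)    [-120 ≡ 2 mod 61]
  = -(1/61)    [61 ≡ 5 mod 8 ⇒ (2/61) = -1]
  = -1    [(1/61) = 1]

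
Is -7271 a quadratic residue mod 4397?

Reduce the numerator: -7271 ≡ 1523 (mod 4397), so (-7271/4397) = (1523/4397).
4397 ≡ 1 (mod 4), so quadratic reciprocity gives (1523/4397) = (4397/1523). Reduce: 4397 ≡ 1351 (mod 1523). Now have (1351/1523).
Both 1351 ≡ 3 and 1523 ≡ 3 (mod 4), so reciprocity gives (1351/1523) = -(1523/1351). Reduce: 1523 ≡ 172 (mod 1351). Now have -(172/1351).
Factor out 2: 172 = 2^2·43. Since 1351 ≡ 7 (mod 8), (2/1351) = +1, and (2/1351)^2 = +1. Now have -(43/1351).
Both 43 ≡ 3 and 1351 ≡ 3 (mod 4), so reciprocity gives (43/1351) = -(1351/43). Reduce: 1351 ≡ 18 (mod 43). Now have (18/43).
Factor out 2: 18 = 2·9. Since 43 ≡ 3 (mod 8), (2/43) = -1. Now have -(9/43).
9 ≡ 1 (mod 4), so quadratic reciprocity gives (9/43) = (43/9). Reduce: 43 ≡ 7 (mod 9). Now have -(7/9).
9 ≡ 1 (mod 4), so quadratic reciprocity gives (7/9) = (9/7). Reduce: 9 ≡ 2 (mod 7). Now have -(2/7).
Factor out 2: 2 = 2. Since 7 ≡ 7 (mod 8), (2/7) = +1. Now have -(1/7).
(1/7) = 1. Collecting the sign factors: -1.
The Legendre symbol is -1, so x^2 ≡ -7271 (mod 4397) has no solution.

no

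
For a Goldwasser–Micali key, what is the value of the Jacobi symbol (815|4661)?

(815|4661)
  = (4661|815)    [QR: 4661 ≡ 1 mod 4, sign kept]
  = (586|815)    [4661 ≡ 586 mod 815]
  = (293|815)    [815 ≡ 7 mod 8 ⇒ (2|815) = +1]
  = (815|293)    [QR: 293 ≡ 1 mod 4, sign kept]
  = (229|293)    [815 ≡ 229 mod 293]
  = (293|229)    [QR: 229 ≡ 1 mod 4, sign kept]
  = (64|229)    [293 ≡ 64 mod 229]
  = (1|229)    [229 ≡ 5 mod 8 ⇒ (2|229)^6 = +1]
  = 1    [(1|229) = 1]

1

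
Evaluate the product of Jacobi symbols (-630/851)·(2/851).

1

By multiplicativity, (-630·2/851) = (-630/851)·(2/851).
First factor (-630/851):
Pull out -1: (-630/851) = (-1/851)·(630/851). Since 851 ≡ 3 (mod 4), (-1/851) = -1. Now have -(630/851).
Factor out 2: 630 = 2·315. Since 851 ≡ 3 (mod 8), (2/851) = -1. Now have (315/851).
Both 315 ≡ 3 and 851 ≡ 3 (mod 4), so reciprocity gives (315/851) = -(851/315). Reduce: 851 ≡ 221 (mod 315). Now have -(221/315).
221 ≡ 1 (mod 4), so quadratic reciprocity gives (221/315) = (315/221). Reduce: 315 ≡ 94 (mod 221). Now have -(94/221).
Factor out 2: 94 = 2·47. Since 221 ≡ 5 (mod 8), (2/221) = -1. Now have (47/221).
221 ≡ 1 (mod 4), so quadratic reciprocity gives (47/221) = (221/47). Reduce: 221 ≡ 33 (mod 47). Now have (33/47).
33 ≡ 1 (mod 4), so quadratic reciprocity gives (33/47) = (47/33). Reduce: 47 ≡ 14 (mod 33). Now have (14/33).
Factor out 2: 14 = 2·7. Since 33 ≡ 1 (mod 8), (2/33) = +1. Now have (7/33).
33 ≡ 1 (mod 4), so quadratic reciprocity gives (7/33) = (33/7). Reduce: 33 ≡ 5 (mod 7). Now have (5/7).
5 ≡ 1 (mod 4), so quadratic reciprocity gives (5/7) = (7/5). Reduce: 7 ≡ 2 (mod 5). Now have (2/5).
Factor out 2: 2 = 2. Since 5 ≡ 5 (mod 8), (2/5) = -1. Now have -(1/5).
(1/5) = 1. Collecting the sign factors: -1.
Second factor (2/851):
Factor out 2: 2 = 2. Since 851 ≡ 3 (mod 8), (2/851) = -1. Now have -(1/851).
(1/851) = 1. Collecting the sign factors: -1.
Product: (-1)·(-1) = 1.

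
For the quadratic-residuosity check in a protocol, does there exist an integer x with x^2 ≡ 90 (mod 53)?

(90/53)
  = (37/53)    [90 ≡ 37 mod 53]
  = (53/37)    [QR: 37 ≡ 1 mod 4, sign kept]
  = (16/37)    [53 ≡ 16 mod 37]
  = (1/37)    [37 ≡ 5 mod 8 ⇒ (2/37)^4 = +1]
  = 1    [(1/37) = 1]
The Legendre symbol is 1, so x^2 ≡ 90 (mod 53) has solution.

yes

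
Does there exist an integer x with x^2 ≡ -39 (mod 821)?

(-39|821)
  = (782|821)    [-39 ≡ 782 mod 821]
  = -(391|821)    [821 ≡ 5 mod 8 ⇒ (2|821) = -1]
  = -(821|391)    [QR: 821 ≡ 1 mod 4, sign kept]
  = -(39|391)    [821 ≡ 39 mod 391]
  = (391|39)    [QR: both ≡ 3 mod 4, sign flips]
  = (1|39)    [391 ≡ 1 mod 39]
  = 1    [(1|39) = 1]
(-39|821) = 1, and 821 is prime, so -39 is a quadratic residue mod 821.

yes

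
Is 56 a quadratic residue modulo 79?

no

Factor out 2: 56 = 2^3·7. Since 79 ≡ 7 (mod 8), (2/79) = +1, and (2/79)^3 = +1. Now have (7/79).
Both 7 ≡ 3 and 79 ≡ 3 (mod 4), so reciprocity gives (7/79) = -(79/7). Reduce: 79 ≡ 2 (mod 7). Now have -(2/7).
Factor out 2: 2 = 2. Since 7 ≡ 7 (mod 8), (2/7) = +1. Now have -(1/7).
(1/7) = 1. Collecting the sign factors: -1.
The Legendre symbol is -1, so x^2 ≡ 56 (mod 79) has no solution.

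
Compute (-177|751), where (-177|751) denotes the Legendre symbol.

Reduce the numerator: -177 ≡ 574 (mod 751), so (-177|751) = (574|751).
Factor out 2: 574 = 2·287. Since 751 ≡ 7 (mod 8), (2|751) = +1. Now have (287|751).
Both 287 ≡ 3 and 751 ≡ 3 (mod 4), so reciprocity gives (287|751) = -(751|287). Reduce: 751 ≡ 177 (mod 287). Now have -(177|287).
177 ≡ 1 (mod 4), so quadratic reciprocity gives (177|287) = (287|177). Reduce: 287 ≡ 110 (mod 177). Now have -(110|177).
Factor out 2: 110 = 2·55. Since 177 ≡ 1 (mod 8), (2|177) = +1. Now have -(55|177).
177 ≡ 1 (mod 4), so quadratic reciprocity gives (55|177) = (177|55). Reduce: 177 ≡ 12 (mod 55). Now have -(12|55).
Factor out 2: 12 = 2^2·3. Since 55 ≡ 7 (mod 8), (2|55) = +1, and (2|55)^2 = +1. Now have -(3|55).
Both 3 ≡ 3 and 55 ≡ 3 (mod 4), so reciprocity gives (3|55) = -(55|3). Reduce: 55 ≡ 1 (mod 3). Now have (1|3).
(1|3) = 1. Collecting the sign factors: 1.

1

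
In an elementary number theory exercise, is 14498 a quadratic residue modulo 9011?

(14498/9011)
  = (5487/9011)    [14498 ≡ 5487 mod 9011]
  = -(9011/5487)    [QR: both ≡ 3 mod 4, sign flips]
  = -(3524/5487)    [9011 ≡ 3524 mod 5487]
  = -(881/5487)    [5487 ≡ 7 mod 8 ⇒ (2/5487)^2 = +1]
  = -(5487/881)    [QR: 881 ≡ 1 mod 4, sign kept]
  = -(201/881)    [5487 ≡ 201 mod 881]
  = -(881/201)    [QR: 201 ≡ 1 mod 4, sign kept]
  = -(77/201)    [881 ≡ 77 mod 201]
  = -(201/77)    [QR: 77 ≡ 1 mod 4, sign kept]
  = -(47/77)    [201 ≡ 47 mod 77]
  = -(77/47)    [QR: 77 ≡ 1 mod 4, sign kept]
  = -(30/47)    [77 ≡ 30 mod 47]
  = -(15/47)    [47 ≡ 7 mod 8 ⇒ (2/47) = +1]
  = (47/15)    [QR: both ≡ 3 mod 4, sign flips]
  = (2/15)    [47 ≡ 2 mod 15]
  = (1/15)    [15 ≡ 7 mod 8 ⇒ (2/15) = +1]
  = 1    [(1/15) = 1]
The Legendre symbol is 1, so x^2 ≡ 14498 (mod 9011) has solution.

yes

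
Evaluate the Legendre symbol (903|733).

(903|733)
  = (170|733)    [903 ≡ 170 mod 733]
  = -(85|733)    [733 ≡ 5 mod 8 ⇒ (2|733) = -1]
  = -(733|85)    [QR: 85 ≡ 1 mod 4, sign kept]
  = -(53|85)    [733 ≡ 53 mod 85]
  = -(85|53)    [QR: 53 ≡ 1 mod 4, sign kept]
  = -(32|53)    [85 ≡ 32 mod 53]
  = (1|53)    [53 ≡ 5 mod 8 ⇒ (2|53)^5 = -1]
  = 1    [(1|53) = 1]

1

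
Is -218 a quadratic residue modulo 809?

Reduce the numerator: -218 ≡ 591 (mod 809), so (-218/809) = (591/809).
809 ≡ 1 (mod 4), so quadratic reciprocity gives (591/809) = (809/591). Reduce: 809 ≡ 218 (mod 591). Now have (218/591).
Factor out 2: 218 = 2·109. Since 591 ≡ 7 (mod 8), (2/591) = +1. Now have (109/591).
109 ≡ 1 (mod 4), so quadratic reciprocity gives (109/591) = (591/109). Reduce: 591 ≡ 46 (mod 109). Now have (46/109).
Factor out 2: 46 = 2·23. Since 109 ≡ 5 (mod 8), (2/109) = -1. Now have -(23/109).
109 ≡ 1 (mod 4), so quadratic reciprocity gives (23/109) = (109/23). Reduce: 109 ≡ 17 (mod 23). Now have -(17/23).
17 ≡ 1 (mod 4), so quadratic reciprocity gives (17/23) = (23/17). Reduce: 23 ≡ 6 (mod 17). Now have -(6/17).
Factor out 2: 6 = 2·3. Since 17 ≡ 1 (mod 8), (2/17) = +1. Now have -(3/17).
17 ≡ 1 (mod 4), so quadratic reciprocity gives (3/17) = (17/3). Reduce: 17 ≡ 2 (mod 3). Now have -(2/3).
Factor out 2: 2 = 2. Since 3 ≡ 3 (mod 8), (2/3) = -1. Now have (1/3).
(1/3) = 1. Collecting the sign factors: 1.
(-218/809) = 1, and 809 is prime, so -218 is a quadratic residue mod 809.

yes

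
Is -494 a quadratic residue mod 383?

Pull out -1: (-494|383) = (-1|383)·(494|383). Since 383 ≡ 3 (mod 4), (-1|383) = -1. Now have -(494|383).
Reduce the numerator: 494 ≡ 111 (mod 383), so (494|383) = (111|383).
Both 111 ≡ 3 and 383 ≡ 3 (mod 4), so reciprocity gives (111|383) = -(383|111). Reduce: 383 ≡ 50 (mod 111). Now have (50|111).
Factor out 2: 50 = 2·25. Since 111 ≡ 7 (mod 8), (2|111) = +1. Now have (25|111).
25 ≡ 1 (mod 4), so quadratic reciprocity gives (25|111) = (111|25). Reduce: 111 ≡ 11 (mod 25). Now have (11|25).
25 ≡ 1 (mod 4), so quadratic reciprocity gives (11|25) = (25|11). Reduce: 25 ≡ 3 (mod 11). Now have (3|11).
Both 3 ≡ 3 and 11 ≡ 3 (mod 4), so reciprocity gives (3|11) = -(11|3). Reduce: 11 ≡ 2 (mod 3). Now have -(2|3).
Factor out 2: 2 = 2. Since 3 ≡ 3 (mod 8), (2|3) = -1. Now have (1|3).
(1|3) = 1. Collecting the sign factors: 1.
(-494|383) = 1, and 383 is prime, so -494 is a quadratic residue mod 383.

yes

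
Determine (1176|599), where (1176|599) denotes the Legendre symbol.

Reduce the numerator: 1176 ≡ 577 (mod 599), so (1176|599) = (577|599).
577 ≡ 1 (mod 4), so quadratic reciprocity gives (577|599) = (599|577). Reduce: 599 ≡ 22 (mod 577). Now have (22|577).
Factor out 2: 22 = 2·11. Since 577 ≡ 1 (mod 8), (2|577) = +1. Now have (11|577).
577 ≡ 1 (mod 4), so quadratic reciprocity gives (11|577) = (577|11). Reduce: 577 ≡ 5 (mod 11). Now have (5|11).
5 ≡ 1 (mod 4), so quadratic reciprocity gives (5|11) = (11|5). Reduce: 11 ≡ 1 (mod 5). Now have (1|5).
(1|5) = 1. Collecting the sign factors: 1.

1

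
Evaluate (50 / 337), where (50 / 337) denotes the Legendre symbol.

Factor out 2: 50 = 2·25. Since 337 ≡ 1 (mod 8), (2 / 337) = +1. Now have (25 / 337).
25 ≡ 1 (mod 4), so quadratic reciprocity gives (25 / 337) = (337 / 25). Reduce: 337 ≡ 12 (mod 25). Now have (12 / 25).
Factor out 2: 12 = 2^2·3. Since 25 ≡ 1 (mod 8), (2 / 25) = +1, and (2 / 25)^2 = +1. Now have (3 / 25).
25 ≡ 1 (mod 4), so quadratic reciprocity gives (3 / 25) = (25 / 3). Reduce: 25 ≡ 1 (mod 3). Now have (1 / 3).
(1 / 3) = 1. Collecting the sign factors: 1.

1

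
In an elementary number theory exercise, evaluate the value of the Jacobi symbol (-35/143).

(-35/143)
  = (108/143)    [-35 ≡ 108 mod 143]
  = (27/143)    [143 ≡ 7 mod 8 ⇒ (2/143)^2 = +1]
  = -(143/27)    [QR: both ≡ 3 mod 4, sign flips]
  = -(8/27)    [143 ≡ 8 mod 27]
  = (1/27)    [27 ≡ 3 mod 8 ⇒ (2/27)^3 = -1]
  = 1    [(1/27) = 1]

1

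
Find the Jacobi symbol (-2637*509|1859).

By multiplicativity, (-2637·509|1859) = (-2637|1859)·(509|1859).
First factor (-2637|1859):
(-2637|1859)
  = (1081|1859)    [-2637 ≡ 1081 mod 1859]
  = (1859|1081)    [QR: 1081 ≡ 1 mod 4, sign kept]
  = (778|1081)    [1859 ≡ 778 mod 1081]
  = (389|1081)    [1081 ≡ 1 mod 8 ⇒ (2|1081) = +1]
  = (1081|389)    [QR: 389 ≡ 1 mod 4, sign kept]
  = (303|389)    [1081 ≡ 303 mod 389]
  = (389|303)    [QR: 389 ≡ 1 mod 4, sign kept]
  = (86|303)    [389 ≡ 86 mod 303]
  = (43|303)    [303 ≡ 7 mod 8 ⇒ (2|303) = +1]
  = -(303|43)    [QR: both ≡ 3 mod 4, sign flips]
  = -(2|43)    [303 ≡ 2 mod 43]
  = (1|43)    [43 ≡ 3 mod 8 ⇒ (2|43) = -1]
  = 1    [(1|43) = 1]
Second factor (509|1859):
(509|1859)
  = (1859|509)    [QR: 509 ≡ 1 mod 4, sign kept]
  = (332|509)    [1859 ≡ 332 mod 509]
  = (83|509)    [509 ≡ 5 mod 8 ⇒ (2|509)^2 = +1]
  = (509|83)    [QR: 509 ≡ 1 mod 4, sign kept]
  = (11|83)    [509 ≡ 11 mod 83]
  = -(83|11)    [QR: both ≡ 3 mod 4, sign flips]
  = -(6|11)    [83 ≡ 6 mod 11]
  = (3|11)    [11 ≡ 3 mod 8 ⇒ (2|11) = -1]
  = -(11|3)    [QR: both ≡ 3 mod 4, sign flips]
  = -(2|3)    [11 ≡ 2 mod 3]
  = (1|3)    [3 ≡ 3 mod 8 ⇒ (2|3) = -1]
  = 1    [(1|3) = 1]
Product: (1)·(1) = 1.

1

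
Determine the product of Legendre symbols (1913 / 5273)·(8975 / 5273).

By multiplicativity, (1913·8975 / 5273) = (1913 / 5273)·(8975 / 5273).
First factor (1913 / 5273):
(1913 / 5273)
  = (5273 / 1913)    [QR: 1913 ≡ 1 mod 4, sign kept]
  = (1447 / 1913)    [5273 ≡ 1447 mod 1913]
  = (1913 / 1447)    [QR: 1913 ≡ 1 mod 4, sign kept]
  = (466 / 1447)    [1913 ≡ 466 mod 1447]
  = (233 / 1447)    [1447 ≡ 7 mod 8 ⇒ (2 / 1447) = +1]
  = (1447 / 233)    [QR: 233 ≡ 1 mod 4, sign kept]
  = (49 / 233)    [1447 ≡ 49 mod 233]
  = (233 / 49)    [QR: 49 ≡ 1 mod 4, sign kept]
  = (37 / 49)    [233 ≡ 37 mod 49]
  = (49 / 37)    [QR: 37 ≡ 1 mod 4, sign kept]
  = (12 / 37)    [49 ≡ 12 mod 37]
  = (3 / 37)    [37 ≡ 5 mod 8 ⇒ (2 / 37)^2 = +1]
  = (37 / 3)    [QR: 37 ≡ 1 mod 4, sign kept]
  = (1 / 3)    [37 ≡ 1 mod 3]
  = 1    [(1 / 3) = 1]
Second factor (8975 / 5273):
(8975 / 5273)
  = (3702 / 5273)    [8975 ≡ 3702 mod 5273]
  = (1851 / 5273)    [5273 ≡ 1 mod 8 ⇒ (2 / 5273) = +1]
  = (5273 / 1851)    [QR: 5273 ≡ 1 mod 4, sign kept]
  = (1571 / 1851)    [5273 ≡ 1571 mod 1851]
  = -(1851 / 1571)    [QR: both ≡ 3 mod 4, sign flips]
  = -(280 / 1571)    [1851 ≡ 280 mod 1571]
  = (35 / 1571)    [1571 ≡ 3 mod 8 ⇒ (2 / 1571)^3 = -1]
  = -(1571 / 35)    [QR: both ≡ 3 mod 4, sign flips]
  = -(31 / 35)    [1571 ≡ 31 mod 35]
  = (35 / 31)    [QR: both ≡ 3 mod 4, sign flips]
  = (4 / 31)    [35 ≡ 4 mod 31]
  = (1 / 31)    [31 ≡ 7 mod 8 ⇒ (2 / 31)^2 = +1]
  = 1    [(1 / 31) = 1]
Product: (1)·(1) = 1.

1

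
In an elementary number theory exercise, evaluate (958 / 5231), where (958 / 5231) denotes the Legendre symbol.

(958 / 5231)
  = (479 / 5231)    [5231 ≡ 7 mod 8 ⇒ (2 / 5231) = +1]
  = -(5231 / 479)    [QR: both ≡ 3 mod 4, sign flips]
  = -(441 / 479)    [5231 ≡ 441 mod 479]
  = -(479 / 441)    [QR: 441 ≡ 1 mod 4, sign kept]
  = -(38 / 441)    [479 ≡ 38 mod 441]
  = -(19 / 441)    [441 ≡ 1 mod 8 ⇒ (2 / 441) = +1]
  = -(441 / 19)    [QR: 441 ≡ 1 mod 4, sign kept]
  = -(4 / 19)    [441 ≡ 4 mod 19]
  = -(1 / 19)    [19 ≡ 3 mod 8 ⇒ (2 / 19)^2 = +1]
  = -1    [(1 / 19) = 1]

-1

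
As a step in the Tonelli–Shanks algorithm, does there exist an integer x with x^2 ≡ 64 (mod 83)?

Factor out 2: 64 = 2^6. Since 83 ≡ 3 (mod 8), (2|83) = -1, and (2|83)^6 = +1. Now have (1|83).
(1|83) = 1. Collecting the sign factors: 1.
The Legendre symbol is 1, so x^2 ≡ 64 (mod 83) has solution.

yes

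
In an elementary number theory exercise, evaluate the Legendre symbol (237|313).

(237|313)
  = (313|237)    [QR: 237 ≡ 1 mod 4, sign kept]
  = (76|237)    [313 ≡ 76 mod 237]
  = (19|237)    [237 ≡ 5 mod 8 ⇒ (2|237)^2 = +1]
  = (237|19)    [QR: 237 ≡ 1 mod 4, sign kept]
  = (9|19)    [237 ≡ 9 mod 19]
  = (19|9)    [QR: 9 ≡ 1 mod 4, sign kept]
  = (1|9)    [19 ≡ 1 mod 9]
  = 1    [(1|9) = 1]

1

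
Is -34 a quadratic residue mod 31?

yes

(-34/31)
  = -(34/31)    [31 ≡ 3 mod 4 ⇒ (-1/31) = -1]
  = -(3/31)    [34 ≡ 3 mod 31]
  = (31/3)    [QR: both ≡ 3 mod 4, sign flips]
  = (1/3)    [31 ≡ 1 mod 3]
  = 1    [(1/3) = 1]
(-34/31) = 1, and 31 is prime, so -34 is a quadratic residue mod 31.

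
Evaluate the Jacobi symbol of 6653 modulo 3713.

1

(6653 / 3713)
  = (2940 / 3713)    [6653 ≡ 2940 mod 3713]
  = (735 / 3713)    [3713 ≡ 1 mod 8 ⇒ (2 / 3713)^2 = +1]
  = (3713 / 735)    [QR: 3713 ≡ 1 mod 4, sign kept]
  = (38 / 735)    [3713 ≡ 38 mod 735]
  = (19 / 735)    [735 ≡ 7 mod 8 ⇒ (2 / 735) = +1]
  = -(735 / 19)    [QR: both ≡ 3 mod 4, sign flips]
  = -(13 / 19)    [735 ≡ 13 mod 19]
  = -(19 / 13)    [QR: 13 ≡ 1 mod 4, sign kept]
  = -(6 / 13)    [19 ≡ 6 mod 13]
  = (3 / 13)    [13 ≡ 5 mod 8 ⇒ (2 / 13) = -1]
  = (13 / 3)    [QR: 13 ≡ 1 mod 4, sign kept]
  = (1 / 3)    [13 ≡ 1 mod 3]
  = 1    [(1 / 3) = 1]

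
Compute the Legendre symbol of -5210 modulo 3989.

(-5210 / 3989)
  = (2768 / 3989)    [-5210 ≡ 2768 mod 3989]
  = (173 / 3989)    [3989 ≡ 5 mod 8 ⇒ (2 / 3989)^4 = +1]
  = (3989 / 173)    [QR: 173 ≡ 1 mod 4, sign kept]
  = (10 / 173)    [3989 ≡ 10 mod 173]
  = -(5 / 173)    [173 ≡ 5 mod 8 ⇒ (2 / 173) = -1]
  = -(173 / 5)    [QR: 5 ≡ 1 mod 4, sign kept]
  = -(3 / 5)    [173 ≡ 3 mod 5]
  = -(5 / 3)    [QR: 5 ≡ 1 mod 4, sign kept]
  = -(2 / 3)    [5 ≡ 2 mod 3]
  = (1 / 3)    [3 ≡ 3 mod 8 ⇒ (2 / 3) = -1]
  = 1    [(1 / 3) = 1]

1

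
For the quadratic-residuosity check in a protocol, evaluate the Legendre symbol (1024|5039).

1

(1024|5039)
  = (1|5039)    [5039 ≡ 7 mod 8 ⇒ (2|5039)^10 = +1]
  = 1    [(1|5039) = 1]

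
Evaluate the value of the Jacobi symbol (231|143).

(231|143)
  = (88|143)    [231 ≡ 88 mod 143]
  = (11|143)    [143 ≡ 7 mod 8 ⇒ (2|143)^3 = +1]
  = -(143|11)    [QR: both ≡ 3 mod 4, sign flips]
  = -(0|11)    [143 ≡ 0 mod 11]
  = 0    [numerator 0, gcd > 1]

0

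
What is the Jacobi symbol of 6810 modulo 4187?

(6810/4187)
  = (2623/4187)    [6810 ≡ 2623 mod 4187]
  = -(4187/2623)    [QR: both ≡ 3 mod 4, sign flips]
  = -(1564/2623)    [4187 ≡ 1564 mod 2623]
  = -(391/2623)    [2623 ≡ 7 mod 8 ⇒ (2/2623)^2 = +1]
  = (2623/391)    [QR: both ≡ 3 mod 4, sign flips]
  = (277/391)    [2623 ≡ 277 mod 391]
  = (391/277)    [QR: 277 ≡ 1 mod 4, sign kept]
  = (114/277)    [391 ≡ 114 mod 277]
  = -(57/277)    [277 ≡ 5 mod 8 ⇒ (2/277) = -1]
  = -(277/57)    [QR: 57 ≡ 1 mod 4, sign kept]
  = -(49/57)    [277 ≡ 49 mod 57]
  = -(57/49)    [QR: 49 ≡ 1 mod 4, sign kept]
  = -(8/49)    [57 ≡ 8 mod 49]
  = -(1/49)    [49 ≡ 1 mod 8 ⇒ (2/49)^3 = +1]
  = -1    [(1/49) = 1]

-1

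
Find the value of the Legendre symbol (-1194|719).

(-1194|719)
  = (244|719)    [-1194 ≡ 244 mod 719]
  = (61|719)    [719 ≡ 7 mod 8 ⇒ (2|719)^2 = +1]
  = (719|61)    [QR: 61 ≡ 1 mod 4, sign kept]
  = (48|61)    [719 ≡ 48 mod 61]
  = (3|61)    [61 ≡ 5 mod 8 ⇒ (2|61)^4 = +1]
  = (61|3)    [QR: 61 ≡ 1 mod 4, sign kept]
  = (1|3)    [61 ≡ 1 mod 3]
  = 1    [(1|3) = 1]

1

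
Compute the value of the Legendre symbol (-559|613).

(-559|613)
  = (559|613)    [613 ≡ 1 mod 4 ⇒ (-1|613) = +1]
  = (613|559)    [QR: 613 ≡ 1 mod 4, sign kept]
  = (54|559)    [613 ≡ 54 mod 559]
  = (27|559)    [559 ≡ 7 mod 8 ⇒ (2|559) = +1]
  = -(559|27)    [QR: both ≡ 3 mod 4, sign flips]
  = -(19|27)    [559 ≡ 19 mod 27]
  = (27|19)    [QR: both ≡ 3 mod 4, sign flips]
  = (8|19)    [27 ≡ 8 mod 19]
  = -(1|19)    [19 ≡ 3 mod 8 ⇒ (2|19)^3 = -1]
  = -1    [(1|19) = 1]

-1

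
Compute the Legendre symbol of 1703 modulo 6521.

-1

(1703/6521)
  = (6521/1703)    [QR: 6521 ≡ 1 mod 4, sign kept]
  = (1412/1703)    [6521 ≡ 1412 mod 1703]
  = (353/1703)    [1703 ≡ 7 mod 8 ⇒ (2/1703)^2 = +1]
  = (1703/353)    [QR: 353 ≡ 1 mod 4, sign kept]
  = (291/353)    [1703 ≡ 291 mod 353]
  = (353/291)    [QR: 353 ≡ 1 mod 4, sign kept]
  = (62/291)    [353 ≡ 62 mod 291]
  = -(31/291)    [291 ≡ 3 mod 8 ⇒ (2/291) = -1]
  = (291/31)    [QR: both ≡ 3 mod 4, sign flips]
  = (12/31)    [291 ≡ 12 mod 31]
  = (3/31)    [31 ≡ 7 mod 8 ⇒ (2/31)^2 = +1]
  = -(31/3)    [QR: both ≡ 3 mod 4, sign flips]
  = -(1/3)    [31 ≡ 1 mod 3]
  = -1    [(1/3) = 1]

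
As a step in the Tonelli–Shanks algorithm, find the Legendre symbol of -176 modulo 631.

1

Reduce the numerator: -176 ≡ 455 (mod 631), so (-176/631) = (455/631).
Both 455 ≡ 3 and 631 ≡ 3 (mod 4), so reciprocity gives (455/631) = -(631/455). Reduce: 631 ≡ 176 (mod 455). Now have -(176/455).
Factor out 2: 176 = 2^4·11. Since 455 ≡ 7 (mod 8), (2/455) = +1, and (2/455)^4 = +1. Now have -(11/455).
Both 11 ≡ 3 and 455 ≡ 3 (mod 4), so reciprocity gives (11/455) = -(455/11). Reduce: 455 ≡ 4 (mod 11). Now have (4/11).
Factor out 2: 4 = 2^2. Since 11 ≡ 3 (mod 8), (2/11) = -1, and (2/11)^2 = +1. Now have (1/11).
(1/11) = 1. Collecting the sign factors: 1.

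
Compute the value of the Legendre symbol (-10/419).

Pull out -1: (-10/419) = (-1/419)·(10/419). Since 419 ≡ 3 (mod 4), (-1/419) = -1. Now have -(10/419).
Factor out 2: 10 = 2·5. Since 419 ≡ 3 (mod 8), (2/419) = -1. Now have (5/419).
5 ≡ 1 (mod 4), so quadratic reciprocity gives (5/419) = (419/5). Reduce: 419 ≡ 4 (mod 5). Now have (4/5).
Factor out 2: 4 = 2^2. Since 5 ≡ 5 (mod 8), (2/5) = -1, and (2/5)^2 = +1. Now have (1/5).
(1/5) = 1. Collecting the sign factors: 1.

1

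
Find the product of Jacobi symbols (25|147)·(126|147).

By multiplicativity, (25·126|147) = (25|147)·(126|147).
First factor (25|147):
(25|147)
  = (147|25)    [QR: 25 ≡ 1 mod 4, sign kept]
  = (22|25)    [147 ≡ 22 mod 25]
  = (11|25)    [25 ≡ 1 mod 8 ⇒ (2|25) = +1]
  = (25|11)    [QR: 25 ≡ 1 mod 4, sign kept]
  = (3|11)    [25 ≡ 3 mod 11]
  = -(11|3)    [QR: both ≡ 3 mod 4, sign flips]
  = -(2|3)    [11 ≡ 2 mod 3]
  = (1|3)    [3 ≡ 3 mod 8 ⇒ (2|3) = -1]
  = 1    [(1|3) = 1]
Second factor (126|147):
(126|147)
  = -(63|147)    [147 ≡ 3 mod 8 ⇒ (2|147) = -1]
  = (147|63)    [QR: both ≡ 3 mod 4, sign flips]
  = (21|63)    [147 ≡ 21 mod 63]
  = (63|21)    [QR: 21 ≡ 1 mod 4, sign kept]
  = (0|21)    [63 ≡ 0 mod 21]
  = 0    [numerator 0, gcd > 1]
Product: (1)·(0) = 0.

0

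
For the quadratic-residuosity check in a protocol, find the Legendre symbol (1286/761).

(1286/761)
  = (525/761)    [1286 ≡ 525 mod 761]
  = (761/525)    [QR: 525 ≡ 1 mod 4, sign kept]
  = (236/525)    [761 ≡ 236 mod 525]
  = (59/525)    [525 ≡ 5 mod 8 ⇒ (2/525)^2 = +1]
  = (525/59)    [QR: 525 ≡ 1 mod 4, sign kept]
  = (53/59)    [525 ≡ 53 mod 59]
  = (59/53)    [QR: 53 ≡ 1 mod 4, sign kept]
  = (6/53)    [59 ≡ 6 mod 53]
  = -(3/53)    [53 ≡ 5 mod 8 ⇒ (2/53) = -1]
  = -(53/3)    [QR: 53 ≡ 1 mod 4, sign kept]
  = -(2/3)    [53 ≡ 2 mod 3]
  = (1/3)    [3 ≡ 3 mod 8 ⇒ (2/3) = -1]
  = 1    [(1/3) = 1]

1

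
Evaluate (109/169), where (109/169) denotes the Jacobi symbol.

(109/169)
  = (169/109)    [QR: 109 ≡ 1 mod 4, sign kept]
  = (60/109)    [169 ≡ 60 mod 109]
  = (15/109)    [109 ≡ 5 mod 8 ⇒ (2/109)^2 = +1]
  = (109/15)    [QR: 109 ≡ 1 mod 4, sign kept]
  = (4/15)    [109 ≡ 4 mod 15]
  = (1/15)    [15 ≡ 7 mod 8 ⇒ (2/15)^2 = +1]
  = 1    [(1/15) = 1]

1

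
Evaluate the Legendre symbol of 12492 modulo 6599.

1

(12492 / 6599)
  = (5893 / 6599)    [12492 ≡ 5893 mod 6599]
  = (6599 / 5893)    [QR: 5893 ≡ 1 mod 4, sign kept]
  = (706 / 5893)    [6599 ≡ 706 mod 5893]
  = -(353 / 5893)    [5893 ≡ 5 mod 8 ⇒ (2 / 5893) = -1]
  = -(5893 / 353)    [QR: 353 ≡ 1 mod 4, sign kept]
  = -(245 / 353)    [5893 ≡ 245 mod 353]
  = -(353 / 245)    [QR: 245 ≡ 1 mod 4, sign kept]
  = -(108 / 245)    [353 ≡ 108 mod 245]
  = -(27 / 245)    [245 ≡ 5 mod 8 ⇒ (2 / 245)^2 = +1]
  = -(245 / 27)    [QR: 245 ≡ 1 mod 4, sign kept]
  = -(2 / 27)    [245 ≡ 2 mod 27]
  = (1 / 27)    [27 ≡ 3 mod 8 ⇒ (2 / 27) = -1]
  = 1    [(1 / 27) = 1]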